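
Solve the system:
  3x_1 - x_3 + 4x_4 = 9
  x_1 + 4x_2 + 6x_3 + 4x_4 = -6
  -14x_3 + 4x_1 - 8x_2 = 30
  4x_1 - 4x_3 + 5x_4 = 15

infinitely many solutions

Row-reduce:
R1 ← R1 / (3).
R2 ← R2 − 1·R1.
R3 ← R3 − 4·R1.
R4 ← R4 − 4·R1.
R2 ← R2 / (4).
R3 ← R3 + 8·R2.
Swap R3 and R4.
R3 ← R3 / (-8/3).
R1 ← R1 + 1/3·R3.
R2 ← R2 − 19/12·R3.
Rank is 3 with 4 unknowns, leaving x_4 free.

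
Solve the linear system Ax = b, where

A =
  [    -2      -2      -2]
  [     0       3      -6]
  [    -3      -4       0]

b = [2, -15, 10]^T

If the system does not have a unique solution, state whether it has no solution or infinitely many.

Row-reduce the augmented matrix:
R1 ← R1 / (-2).
R3 ← R3 + 3·R1.
R2 ← R2 / (3).
R1 ← R1 − 1·R2.
R3 ← R3 + 1·R2.
R1 ← R1 − 3·R3.
R2 ← R2 + 2·R3.
Reading off the reduced rows gives x_1 = -2, x_2 = -1, x_3 = 2.

x_1 = -2, x_2 = -1, x_3 = 2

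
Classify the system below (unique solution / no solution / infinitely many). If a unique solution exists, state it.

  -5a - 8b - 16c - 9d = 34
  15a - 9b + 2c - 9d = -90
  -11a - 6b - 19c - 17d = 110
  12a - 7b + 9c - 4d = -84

a = -6, b = 4, c = 0, d = -4

Row-reduce the augmented matrix:
R1 ← R1 / (-5).
R2 ← R2 − 15·R1.
R3 ← R3 + 11·R1.
R4 ← R4 − 12·R1.
R2 ← R2 / (-33).
R1 ← R1 − 8/5·R2.
R3 ← R3 − 58/5·R2.
R4 ← R4 + 131/5·R2.
R3 ← R3 / (1/33).
R1 ← R1 − 32/33·R3.
R2 ← R2 − 46/33·R3.
R4 ← R4 − 235/33·R3.
R4 ← R4 / (11594/5).
R1 ← R1 − 1577/5·R4.
R2 ← R2 − 2272/5·R4.
R3 ← R3 + 1626/5·R4.
Reading off the reduced rows gives a = -6, b = 4, c = 0, d = -4.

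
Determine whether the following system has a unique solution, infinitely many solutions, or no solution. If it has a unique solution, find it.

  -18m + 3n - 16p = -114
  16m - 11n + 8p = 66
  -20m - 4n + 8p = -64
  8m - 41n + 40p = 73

no solution

Row-reduce:
R1 ← R1 / (-18).
R2 ← R2 − 16·R1.
R3 ← R3 + 20·R1.
R4 ← R4 − 8·R1.
R2 ← R2 / (-25/3).
R1 ← R1 + 1/6·R2.
R3 ← R3 + 22/3·R2.
R4 ← R4 + 119/3·R2.
R3 ← R3 / (2344/75).
R1 ← R1 − 76/75·R3.
R2 ← R2 − 56/75·R3.
R4 ← R4 − 4688/75·R3.
Row 4 reduces to 0 = 3, a contradiction. The system is inconsistent.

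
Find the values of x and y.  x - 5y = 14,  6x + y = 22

x = 4, y = -2

From equation 1: x = 14 + 5·y.
Substitute into equation 2 and solve: y = -2.
Then x = 4.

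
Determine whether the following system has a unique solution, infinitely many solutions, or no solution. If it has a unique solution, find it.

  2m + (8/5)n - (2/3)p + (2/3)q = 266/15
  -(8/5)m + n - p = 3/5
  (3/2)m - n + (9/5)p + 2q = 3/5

infinitely many solutions

Row-reduce:
R1 ← R1 / (2).
R2 ← R2 + 8/5·R1.
R3 ← R3 − 3/2·R1.
R2 ← R2 / (57/25).
R1 ← R1 − 4/5·R2.
R3 ← R3 + 11/5·R2.
R3 ← R3 / (1403/1710).
R1 ← R1 − 35/171·R3.
R2 ← R2 + 115/171·R3.
Rank is 3 with 4 unknowns, leaving q free.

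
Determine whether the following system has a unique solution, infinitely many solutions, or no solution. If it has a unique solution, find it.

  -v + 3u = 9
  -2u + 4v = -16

u = 2, v = -3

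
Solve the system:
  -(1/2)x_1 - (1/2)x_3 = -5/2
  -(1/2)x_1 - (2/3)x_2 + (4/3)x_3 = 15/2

Row-reduce:
R1 ← R1 / (-1/2).
R2 ← R2 + 1/2·R1.
R2 ← R2 / (-2/3).
Rank is 2 with 3 unknowns, leaving x_3 free.

infinitely many solutions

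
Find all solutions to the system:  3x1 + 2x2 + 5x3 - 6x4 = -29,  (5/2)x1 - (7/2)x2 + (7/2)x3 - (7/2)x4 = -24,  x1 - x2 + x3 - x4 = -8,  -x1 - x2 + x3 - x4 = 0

Row-reduce:
R1 ← R1 / (3).
R2 ← R2 − 5/2·R1.
R3 ← R3 − 1·R1.
R4 ← R4 + 1·R1.
R2 ← R2 / (-31/6).
R1 ← R1 − 2/3·R2.
R3 ← R3 + 5/3·R2.
R4 ← R4 + 1/3·R2.
R3 ← R3 / (-14/31).
R1 ← R1 − 49/31·R3.
R2 ← R2 − 4/31·R3.
R4 ← R4 − 84/31·R3.
Rank is 3 with 4 unknowns, leaving x4 free.

infinitely many solutions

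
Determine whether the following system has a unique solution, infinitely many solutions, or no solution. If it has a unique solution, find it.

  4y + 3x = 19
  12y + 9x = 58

Row-reduce:
R1 ← R1 / (3).
R2 ← R2 − 9·R1.
Row 2 reduces to 0 = 1, a contradiction. The system is inconsistent.

no solution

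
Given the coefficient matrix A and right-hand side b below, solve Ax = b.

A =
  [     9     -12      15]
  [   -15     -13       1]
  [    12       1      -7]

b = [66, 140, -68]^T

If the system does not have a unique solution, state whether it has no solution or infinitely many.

Row-reduce the augmented matrix:
R1 ← R1 / (9).
R2 ← R2 + 15·R1.
R3 ← R3 − 12·R1.
R2 ← R2 / (-33).
R1 ← R1 + 4/3·R2.
R3 ← R3 − 17·R2.
R3 ← R3 / (-449/33).
R1 ← R1 − 61/99·R3.
R2 ← R2 + 26/33·R3.
Reading off the reduced rows gives x_1 = -4, x_2 = -6, x_3 = 2.

x_1 = -4, x_2 = -6, x_3 = 2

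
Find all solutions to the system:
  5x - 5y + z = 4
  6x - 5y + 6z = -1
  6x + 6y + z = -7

x = 0, y = -1, z = -1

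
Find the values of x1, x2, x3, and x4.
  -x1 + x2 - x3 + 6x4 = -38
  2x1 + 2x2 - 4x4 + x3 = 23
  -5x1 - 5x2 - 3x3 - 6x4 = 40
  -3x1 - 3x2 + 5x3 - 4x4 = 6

x1 = 3, x2 = -2, x3 = -3, x4 = -6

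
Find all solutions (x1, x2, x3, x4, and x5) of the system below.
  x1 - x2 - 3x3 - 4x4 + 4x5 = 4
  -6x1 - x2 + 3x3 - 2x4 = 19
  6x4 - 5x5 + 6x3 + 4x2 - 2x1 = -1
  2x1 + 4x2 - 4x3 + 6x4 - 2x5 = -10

infinitely many solutions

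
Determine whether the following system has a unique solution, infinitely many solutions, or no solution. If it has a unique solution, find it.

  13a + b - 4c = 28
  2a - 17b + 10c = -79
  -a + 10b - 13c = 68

Row-reduce the augmented matrix:
R1 ← R1 / (13).
R2 ← R2 − 2·R1.
R3 ← R3 + 1·R1.
R2 ← R2 / (-223/13).
R1 ← R1 − 1/13·R2.
R3 ← R3 − 131/13·R2.
R3 ← R3 / (-1577/223).
R1 ← R1 + 58/223·R3.
R2 ← R2 + 138/223·R3.
Reading off the reduced rows gives a = 1, b = 3, c = -3.

a = 1, b = 3, c = -3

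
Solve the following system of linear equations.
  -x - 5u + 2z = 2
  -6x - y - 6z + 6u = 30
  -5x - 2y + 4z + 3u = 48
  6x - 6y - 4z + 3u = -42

x = -6, y = 0, z = 3, u = 2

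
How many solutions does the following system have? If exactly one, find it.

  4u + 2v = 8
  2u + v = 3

Row-reduce:
R1 ← R1 / (4).
R2 ← R2 − 2·R1.
Row 2 reduces to 0 = -1, a contradiction. The system is inconsistent.

no solution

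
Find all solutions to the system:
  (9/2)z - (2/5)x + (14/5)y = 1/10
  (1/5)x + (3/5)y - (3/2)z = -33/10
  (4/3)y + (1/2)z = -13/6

Row-reduce:
R1 ← R1 / (-2/5).
R2 ← R2 − 1/5·R1.
R2 ← R2 / (2).
R1 ← R1 + 7·R2.
R3 ← R3 − 4/3·R2.
Rank is 2 with 3 unknowns, leaving z free.

infinitely many solutions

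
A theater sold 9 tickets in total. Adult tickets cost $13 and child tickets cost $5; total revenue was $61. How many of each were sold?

Let a = adult tickets, c = child tickets.
  a + c = 9
  13a + 5c = 61
From equation 1: a = 9 − c.
Substitute into equation 2 and solve: c = 7.
Then a = 2.

adult tickets: 2, child tickets: 7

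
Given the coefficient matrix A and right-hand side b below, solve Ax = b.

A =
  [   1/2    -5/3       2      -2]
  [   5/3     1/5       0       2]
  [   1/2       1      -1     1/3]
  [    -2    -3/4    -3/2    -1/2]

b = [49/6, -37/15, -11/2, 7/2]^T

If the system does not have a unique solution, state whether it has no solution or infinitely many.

Row-reduce the augmented matrix:
R1 ← R1 / (1/2).
R2 ← R2 − 5/3·R1.
R3 ← R3 − 1/2·R1.
R4 ← R4 + 2·R1.
R2 ← R2 / (259/45).
R1 ← R1 + 10/3·R2.
R3 ← R3 − 8/3·R2.
R4 ← R4 + 89/12·R2.
R3 ← R3 / (23/259).
R1 ← R1 − 36/259·R3.
R2 ← R2 + 300/259·R3.
R4 ← R4 + 1083/518·R3.
R4 ← R4 / (-1699/46).
R1 ← R1 − 84/23·R4.
R2 ← R2 + 470/23·R4.
R3 ← R3 + 1307/69·R4.
Reading off the reduced rows gives x_1 = -1, x_2 = -4, x_3 = 1, x_4 = 0.

x_1 = -1, x_2 = -4, x_3 = 1, x_4 = 0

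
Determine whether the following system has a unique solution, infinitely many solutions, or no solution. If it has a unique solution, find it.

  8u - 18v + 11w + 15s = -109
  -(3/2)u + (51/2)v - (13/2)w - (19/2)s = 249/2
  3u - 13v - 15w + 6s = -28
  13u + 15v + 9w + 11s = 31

infinitely many solutions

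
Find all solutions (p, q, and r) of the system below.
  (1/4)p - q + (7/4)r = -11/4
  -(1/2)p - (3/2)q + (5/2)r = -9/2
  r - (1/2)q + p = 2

no solution

Row-reduce:
R1 ← R1 / (1/4).
R2 ← R2 + 1/2·R1.
R3 ← R3 − 1·R1.
R2 ← R2 / (-7/2).
R1 ← R1 + 4·R2.
R3 ← R3 − 7/2·R2.
Row 3 reduces to 0 = 3, a contradiction. The system is inconsistent.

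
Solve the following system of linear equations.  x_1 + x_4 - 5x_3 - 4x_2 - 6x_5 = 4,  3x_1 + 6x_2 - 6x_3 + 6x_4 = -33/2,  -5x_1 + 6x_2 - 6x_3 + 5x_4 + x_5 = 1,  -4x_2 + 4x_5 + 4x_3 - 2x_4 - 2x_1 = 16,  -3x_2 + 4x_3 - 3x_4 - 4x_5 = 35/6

Row-reduce the augmented matrix:
R2 ← R2 − 3·R1.
R3 ← R3 + 5·R1.
R4 ← R4 + 2·R1.
R2 ← R2 / (18).
R1 ← R1 + 4·R2.
R3 ← R3 + 14·R2.
R4 ← R4 + 12·R2.
R5 ← R5 + 3·R2.
R3 ← R3 / (-24).
R1 ← R1 + 3·R3.
R2 ← R2 − 1/2·R3.
R5 ← R5 − 11/2·R3.
R4 ← R4 / (2).
R1 ← R1 − 1/8·R4.
R2 ← R2 − 61/144·R4.
R3 ← R3 + 37/72·R4.
R5 ← R5 − 47/144·R4.
R5 ← R5 / (-733/144).
R1 ← R1 + 3/8·R5.
R2 ← R2 + 23/144·R5.
R3 ← R3 − 119/72·R5.
R4 ← R4 − 2·R5.
Reading off the reduced rows gives x_1 = -5/2, x_2 = -8/3, x_3 = 4/3, x_4 = 5/2, x_5 = 0.

x_1 = -5/2, x_2 = -8/3, x_3 = 4/3, x_4 = 5/2, x_5 = 0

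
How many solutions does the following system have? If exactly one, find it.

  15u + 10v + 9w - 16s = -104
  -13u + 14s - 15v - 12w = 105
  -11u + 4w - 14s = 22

Row-reduce:
R1 ← R1 / (15).
R2 ← R2 + 13·R1.
R3 ← R3 + 11·R1.
R2 ← R2 / (-19/3).
R1 ← R1 − 2/3·R2.
R3 ← R3 − 22/3·R2.
R3 ← R3 / (109/19).
R1 ← R1 − 3/19·R3.
R2 ← R2 − 63/95·R3.
Rank is 3 with 4 unknowns, leaving s free.

infinitely many solutions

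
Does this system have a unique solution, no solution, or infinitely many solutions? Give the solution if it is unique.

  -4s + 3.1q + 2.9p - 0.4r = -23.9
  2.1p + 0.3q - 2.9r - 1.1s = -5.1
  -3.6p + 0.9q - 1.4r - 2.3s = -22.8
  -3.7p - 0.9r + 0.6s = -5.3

p = 2, q = -3, r = 1, s = 5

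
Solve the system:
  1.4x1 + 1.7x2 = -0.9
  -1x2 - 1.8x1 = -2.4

x1 = 3, x2 = -3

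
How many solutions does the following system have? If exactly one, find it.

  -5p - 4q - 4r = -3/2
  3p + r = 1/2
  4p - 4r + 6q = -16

p = -1/2, q = -1, r = 2

Row-reduce the augmented matrix:
R1 ← R1 / (-5).
R2 ← R2 − 3·R1.
R3 ← R3 − 4·R1.
R2 ← R2 / (-12/5).
R1 ← R1 − 4/5·R2.
R3 ← R3 − 14/5·R2.
R3 ← R3 / (-53/6).
R1 ← R1 − 1/3·R3.
R2 ← R2 − 7/12·R3.
Reading off the reduced rows gives p = -1/2, q = -1, r = 2.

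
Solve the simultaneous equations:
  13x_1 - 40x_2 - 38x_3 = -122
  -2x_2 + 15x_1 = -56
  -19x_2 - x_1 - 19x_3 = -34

Row-reduce:
R1 ← R1 / (13).
R2 ← R2 − 15·R1.
R3 ← R3 + 1·R1.
R2 ← R2 / (574/13).
R1 ← R1 + 40/13·R2.
R3 ← R3 + 287/13·R2.
Row 3 reduces to 0 = -1, a contradiction. The system is inconsistent.

no solution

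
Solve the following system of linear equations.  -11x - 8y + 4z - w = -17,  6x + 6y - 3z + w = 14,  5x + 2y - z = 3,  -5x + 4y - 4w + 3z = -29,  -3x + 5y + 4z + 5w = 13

x = 0, y = 0, z = -3, w = 5

Row-reduce the augmented matrix:
R1 ← R1 / (-11).
R2 ← R2 − 6·R1.
R3 ← R3 − 5·R1.
R4 ← R4 + 5·R1.
R5 ← R5 + 3·R1.
R2 ← R2 / (18/11).
R1 ← R1 − 8/11·R2.
R3 ← R3 + 18/11·R2.
R4 ← R4 − 84/11·R2.
R5 ← R5 − 79/11·R2.
Swap R3 and R4.
R3 ← R3 / (5).
R2 ← R2 + 1/2·R3.
R5 ← R5 − 13/2·R3.
Swap R4 and R5.
R4 ← R4 / (479/45).
R1 ← R1 + 1/9·R4.
R2 ← R2 + 13/45·R4.
R3 ← R3 + 17/15·R4.
R5 reduces to 0 = 0, so the extra equation is consistent.
Reading off the reduced rows gives x = 0, y = 0, z = -3, w = 5.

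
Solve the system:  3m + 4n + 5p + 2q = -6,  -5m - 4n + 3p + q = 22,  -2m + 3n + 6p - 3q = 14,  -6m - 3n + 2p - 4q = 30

m = 2, n = -6, p = 4, q = -4

Row-reduce the augmented matrix:
R1 ← R1 / (3).
R2 ← R2 + 5·R1.
R3 ← R3 + 2·R1.
R4 ← R4 + 6·R1.
R2 ← R2 / (8/3).
R1 ← R1 − 4/3·R2.
R3 ← R3 − 17/3·R2.
R4 ← R4 − 5·R2.
R3 ← R3 / (-59/4).
R1 ← R1 + 4·R3.
R2 ← R2 − 17/4·R3.
R4 ← R4 + 37/4·R3.
R4 ← R4 / (-77/59).
R1 ← R1 − 171/118·R4.
R2 ← R2 + 89/59·R4.
R3 ← R3 − 87/118·R4.
Reading off the reduced rows gives m = 2, n = -6, p = 4, q = -4.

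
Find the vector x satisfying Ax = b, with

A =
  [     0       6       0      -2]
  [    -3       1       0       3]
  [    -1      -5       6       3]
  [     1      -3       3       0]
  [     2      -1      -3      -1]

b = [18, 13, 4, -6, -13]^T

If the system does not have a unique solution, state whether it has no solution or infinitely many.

no solution

Row-reduce:
Swap R1 and R2.
R1 ← R1 / (-3).
R3 ← R3 + 1·R1.
R4 ← R4 − 1·R1.
R5 ← R5 − 2·R1.
R2 ← R2 / (6).
R1 ← R1 + 1/3·R2.
R3 ← R3 + 16/3·R2.
R4 ← R4 + 8/3·R2.
R5 ← R5 + 1/3·R2.
R3 ← R3 / (6).
R4 ← R4 − 3·R3.
R5 ← R5 + 3·R3.
Swap R4 and R5.
R1 ← R1 + 10/9·R4.
R2 ← R2 + 1/3·R4.
R3 ← R3 − 1/27·R4.
Row 5 reduces to 0 = -3/2, a contradiction. The system is inconsistent.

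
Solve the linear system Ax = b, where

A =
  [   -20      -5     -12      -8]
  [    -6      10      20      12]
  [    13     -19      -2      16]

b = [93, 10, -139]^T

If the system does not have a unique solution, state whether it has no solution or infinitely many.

infinitely many solutions

Row-reduce:
R1 ← R1 / (-20).
R2 ← R2 + 6·R1.
R3 ← R3 − 13·R1.
R2 ← R2 / (23/2).
R1 ← R1 − 1/4·R2.
R3 ← R3 + 89/4·R2.
R3 ← R3 / (4124/115).
R1 ← R1 − 2/23·R3.
R2 ← R2 − 236/115·R3.
Rank is 3 with 4 unknowns, leaving x_4 free.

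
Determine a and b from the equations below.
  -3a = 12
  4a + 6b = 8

Row-reduce the augmented matrix:
R1 ← R1 / (-3).
R2 ← R2 − 4·R1.
R2 ← R2 / (6).
Reading off the reduced rows gives a = -4, b = 4.

a = -4, b = 4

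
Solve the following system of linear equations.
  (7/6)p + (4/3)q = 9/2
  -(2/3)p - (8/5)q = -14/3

p = 1, q = 5/2

Row-reduce the augmented matrix:
R1 ← R1 / (7/6).
R2 ← R2 + 2/3·R1.
R2 ← R2 / (-88/105).
R1 ← R1 − 8/7·R2.
Reading off the reduced rows gives p = 1, q = 5/2.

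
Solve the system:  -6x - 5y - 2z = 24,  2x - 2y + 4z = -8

infinitely many solutions

Row-reduce:
R1 ← R1 / (-6).
R2 ← R2 − 2·R1.
R2 ← R2 / (-11/3).
R1 ← R1 − 5/6·R2.
Rank is 2 with 3 unknowns, leaving z free.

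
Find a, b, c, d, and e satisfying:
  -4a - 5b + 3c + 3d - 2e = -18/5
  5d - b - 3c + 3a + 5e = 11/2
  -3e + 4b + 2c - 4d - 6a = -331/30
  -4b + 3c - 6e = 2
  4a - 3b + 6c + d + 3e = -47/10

Row-reduce the augmented matrix:
R1 ← R1 / (-4).
R2 ← R2 − 3·R1.
R3 ← R3 + 6·R1.
R5 ← R5 − 4·R1.
R2 ← R2 / (-19/4).
R1 ← R1 − 5/4·R2.
R3 ← R3 − 23/2·R2.
R4 ← R4 + 4·R2.
R5 ← R5 + 8·R2.
R3 ← R3 / (-82/19).
R1 ← R1 + 18/19·R3.
R2 ← R2 − 3/19·R3.
R4 ← R4 − 69/19·R3.
R5 ← R5 − 195/19·R3.
R4 ← R4 / (62/41).
R1 ← R1 + 34/41·R4.
R2 ← R2 + 49/41·R4.
R3 ← R3 + 86/41·R4.
R5 ← R5 − 546/41·R4.
R5 ← R5 / (969/31).
R1 ← R1 + 89/62·R5.
R2 ← R2 + 231/124·R5.
R3 ← R3 + 139/31·R5.
R4 ← R4 + 149/124·R5.
Reading off the reduced rows gives a = 1, b = -1, c = -5/3, d = -1/5, e = -1/2.

a = 1, b = -1, c = -5/3, d = -1/5, e = -1/2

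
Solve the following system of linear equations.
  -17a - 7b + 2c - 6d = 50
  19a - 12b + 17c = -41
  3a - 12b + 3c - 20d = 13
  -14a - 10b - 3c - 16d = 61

a = -2, b = -4, c = -3, d = 1

Row-reduce the augmented matrix:
R1 ← R1 / (-17).
R2 ← R2 − 19·R1.
R3 ← R3 − 3·R1.
R4 ← R4 + 14·R1.
R2 ← R2 / (-337/17).
R1 ← R1 − 7/17·R2.
R3 ← R3 + 225/17·R2.
R4 ← R4 + 72/17·R2.
R3 ← R3 / (-3198/337).
R1 ← R1 − 95/337·R3.
R2 ← R2 + 327/337·R3.
R4 ← R4 + 2951/337·R3.
R4 ← R4 / (698/123).
R1 ← R1 + 446/1599·R4.
R2 ← R2 − 1084/533·R4.
R3 ← R3 − 2794/1599·R4.
Reading off the reduced rows gives a = -2, b = -4, c = -3, d = 1.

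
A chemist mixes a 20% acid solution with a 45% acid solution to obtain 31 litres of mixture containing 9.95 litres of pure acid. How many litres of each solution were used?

litres of solution A: 16, litres of solution B: 15

Let a = litres of solution A, b = litres of solution B.
  b + a = 31
  (1/5)a + (9/20)b = 199/20
From equation 1: a = 31 − b.
Substitute into equation 2 and solve: b = 15.
Then a = 16.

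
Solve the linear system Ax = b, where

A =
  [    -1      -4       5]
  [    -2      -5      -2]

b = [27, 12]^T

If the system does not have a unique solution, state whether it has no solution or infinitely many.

infinitely many solutions

Row-reduce:
R1 ← R1 / (-1).
R2 ← R2 + 2·R1.
R2 ← R2 / (3).
R1 ← R1 − 4·R2.
Rank is 2 with 3 unknowns, leaving x_3 free.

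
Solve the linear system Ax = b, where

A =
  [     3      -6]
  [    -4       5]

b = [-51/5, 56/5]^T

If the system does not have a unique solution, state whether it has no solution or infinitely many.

Row-reduce the augmented matrix:
R1 ← R1 / (3).
R2 ← R2 + 4·R1.
R2 ← R2 / (-3).
R1 ← R1 + 2·R2.
Reading off the reduced rows gives x_1 = -9/5, x_2 = 4/5.

x_1 = -9/5, x_2 = 4/5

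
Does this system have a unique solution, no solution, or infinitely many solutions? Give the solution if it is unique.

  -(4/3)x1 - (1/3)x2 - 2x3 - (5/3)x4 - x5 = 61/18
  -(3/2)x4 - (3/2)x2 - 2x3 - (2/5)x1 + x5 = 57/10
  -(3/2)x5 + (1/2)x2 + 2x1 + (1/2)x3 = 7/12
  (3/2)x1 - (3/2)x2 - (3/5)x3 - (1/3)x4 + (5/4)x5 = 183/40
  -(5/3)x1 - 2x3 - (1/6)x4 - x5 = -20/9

Row-reduce the augmented matrix:
R1 ← R1 / (-4/3).
R2 ← R2 + 2/5·R1.
R3 ← R3 − 2·R1.
R4 ← R4 − 3/2·R1.
R5 ← R5 + 5/3·R1.
R2 ← R2 / (-7/5).
R1 ← R1 − 1/4·R2.
R4 ← R4 + 15/8·R2.
R5 ← R5 − 5/12·R2.
R3 ← R3 / (-5/2).
R1 ← R1 − 5/4·R3.
R2 ← R2 − 1·R3.
R4 ← R4 + 39/40·R3.
R5 ← R5 − 1/12·R3.
R4 ← R4 / (89/840).
R1 ← R1 + 5/28·R4.
R2 ← R2 + 2/7·R4.
R3 ← R3 − 1·R4.
R5 ← R5 − 43/28·R4.
R5 ← R5 / (37393/5340).
R1 ← R1 + 113/89·R5.
R2 ← R2 + 593/178·R5.
R3 ← R3 − 963/178·R5.
R4 ← R4 + 3747/890·R5.
Reading off the reduced rows gives x1 = 1/3, x2 = -3, x3 = 4/3, x4 = -3, x5 = -1/2.

x1 = 1/3, x2 = -3, x3 = 4/3, x4 = -3, x5 = -1/2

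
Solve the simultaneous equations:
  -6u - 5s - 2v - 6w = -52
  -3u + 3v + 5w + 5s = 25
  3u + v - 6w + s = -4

infinitely many solutions

Row-reduce:
R1 ← R1 / (-6).
R2 ← R2 + 3·R1.
R3 ← R3 − 3·R1.
R2 ← R2 / (4).
R1 ← R1 − 1/3·R2.
R3 ← R3 / (-9).
R1 ← R1 − 1/3·R3.
R2 ← R2 − 2·R3.
Rank is 3 with 4 unknowns, leaving s free.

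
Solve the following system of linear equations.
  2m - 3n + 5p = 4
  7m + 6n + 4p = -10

infinitely many solutions

Row-reduce:
R1 ← R1 / (2).
R2 ← R2 − 7·R1.
R2 ← R2 / (33/2).
R1 ← R1 + 3/2·R2.
Rank is 2 with 3 unknowns, leaving p free.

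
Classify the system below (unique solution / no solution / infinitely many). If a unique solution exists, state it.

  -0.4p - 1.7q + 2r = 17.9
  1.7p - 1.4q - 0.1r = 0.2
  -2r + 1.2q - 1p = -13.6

p = -2, q = -3, r = 6

Row-reduce the augmented matrix:
R1 ← R1 / (-2/5).
R2 ← R2 − 17/10·R1.
R3 ← R3 + 1·R1.
R2 ← R2 / (-69/8).
R1 ← R1 − 17/4·R2.
R3 ← R3 − 109/20·R2.
R3 ← R3 / (-973/575).
R1 ← R1 + 99/115·R3.
R2 ← R2 + 112/115·R3.
Reading off the reduced rows gives p = -2, q = -3, r = 6.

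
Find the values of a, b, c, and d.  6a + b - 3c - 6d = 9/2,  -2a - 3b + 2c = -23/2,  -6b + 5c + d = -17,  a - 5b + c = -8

Row-reduce the augmented matrix:
R1 ← R1 / (6).
R2 ← R2 + 2·R1.
R4 ← R4 − 1·R1.
R2 ← R2 / (-8/3).
R1 ← R1 − 1/6·R2.
R3 ← R3 + 6·R2.
R4 ← R4 + 31/6·R2.
R3 ← R3 / (11/4).
R1 ← R1 + 7/16·R3.
R2 ← R2 + 3/8·R3.
R4 ← R4 + 7/16·R3.
R4 ← R4 / (23/4).
R1 ← R1 + 1/4·R4.
R2 ← R2 − 3/2·R4.
R3 ← R3 − 2·R4.
Reading off the reduced rows gives a = 3/2, b = 3/2, c = -2, d = 2.

a = 3/2, b = 3/2, c = -2, d = 2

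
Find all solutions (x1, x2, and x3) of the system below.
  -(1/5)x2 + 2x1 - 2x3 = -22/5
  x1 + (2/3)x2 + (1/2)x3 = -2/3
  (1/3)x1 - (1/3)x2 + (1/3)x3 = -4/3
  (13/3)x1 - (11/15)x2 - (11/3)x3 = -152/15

x1 = -2, x2 = 2, x3 = 0

Row-reduce the augmented matrix:
R1 ← R1 / (2).
R2 ← R2 − 1·R1.
R3 ← R3 − 1/3·R1.
R4 ← R4 − 13/3·R1.
R2 ← R2 / (23/30).
R1 ← R1 + 1/10·R2.
R3 ← R3 + 3/10·R2.
R4 ← R4 + 3/10·R2.
R3 ← R3 / (173/138).
R1 ← R1 + 37/46·R3.
R2 ← R2 − 45/23·R3.
R4 ← R4 − 173/138·R3.
R4 reduces to 0 = 0, so the extra equation is consistent.
Reading off the reduced rows gives x1 = -2, x2 = 2, x3 = 0.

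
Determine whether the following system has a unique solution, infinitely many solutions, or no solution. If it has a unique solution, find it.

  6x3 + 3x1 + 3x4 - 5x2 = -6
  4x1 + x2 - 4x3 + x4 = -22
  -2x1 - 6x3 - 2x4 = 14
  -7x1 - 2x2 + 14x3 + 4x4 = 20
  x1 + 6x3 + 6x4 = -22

Row-reduce:
R1 ← R1 / (3).
R2 ← R2 − 4·R1.
R3 ← R3 + 2·R1.
R4 ← R4 + 7·R1.
R5 ← R5 − 1·R1.
R2 ← R2 / (23/3).
R1 ← R1 + 5/3·R2.
R3 ← R3 + 10/3·R2.
R4 ← R4 + 41/3·R2.
R5 ← R5 − 5/3·R2.
R3 ← R3 / (-166/23).
R1 ← R1 + 14/23·R3.
R2 ← R2 + 36/23·R3.
R4 ← R4 − 152/23·R3.
R5 ← R5 − 152/23·R3.
R4 ← R4 / (370/83).
R1 ← R1 − 38/83·R4.
R2 ← R2 + 9/83·R4.
R3 ← R3 − 15/83·R4.
R5 ← R5 − 370/83·R4.
Row 5 reduces to 0 = 2, a contradiction. The system is inconsistent.

no solution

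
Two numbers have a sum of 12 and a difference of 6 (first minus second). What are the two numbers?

first number: 9, second number: 3

Let x = first number, y = second number.
  y + x = 12
  x - y = 6
Row-reduce the augmented matrix:
R2 ← R2 − 1·R1.
R2 ← R2 / (-2).
R1 ← R1 − 1·R2.
Reading off the reduced rows gives x = 9, y = 3.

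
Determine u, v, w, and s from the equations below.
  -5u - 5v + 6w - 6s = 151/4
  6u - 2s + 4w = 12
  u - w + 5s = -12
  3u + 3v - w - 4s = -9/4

u = 0, v = -11/4, w = 2, s = -2

Row-reduce the augmented matrix:
R1 ← R1 / (-5).
R2 ← R2 − 6·R1.
R3 ← R3 − 1·R1.
R4 ← R4 − 3·R1.
R2 ← R2 / (-6).
R1 ← R1 − 1·R2.
R3 ← R3 + 1·R2.
R3 ← R3 / (-5/3).
R1 ← R1 − 2/3·R3.
R2 ← R2 + 28/15·R3.
R4 ← R4 − 13/5·R3.
R4 ← R4 / (18/25).
R1 ← R1 − 9/5·R4.
R2 ← R2 + 111/25·R4.
R3 ← R3 + 16/5·R4.
Reading off the reduced rows gives u = 0, v = -11/4, w = 2, s = -2.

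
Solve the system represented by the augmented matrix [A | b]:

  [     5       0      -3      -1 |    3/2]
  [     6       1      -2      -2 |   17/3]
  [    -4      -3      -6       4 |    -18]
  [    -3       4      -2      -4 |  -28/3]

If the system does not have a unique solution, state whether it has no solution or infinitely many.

x_1 = 2, x_2 = 8/3, x_3 = 2, x_4 = 5/2

Row-reduce the augmented matrix:
R1 ← R1 / (5).
R2 ← R2 − 6·R1.
R3 ← R3 + 4·R1.
R4 ← R4 + 3·R1.
R3 ← R3 + 3·R2.
R4 ← R4 − 4·R2.
R3 ← R3 / (-18/5).
R1 ← R1 + 3/5·R3.
R2 ← R2 − 8/5·R3.
R4 ← R4 + 51/5·R3.
R4 ← R4 / (-11/3).
R1 ← R1 + 1/3·R4.
R2 ← R2 + 4/9·R4.
R3 ← R3 + 2/9·R4.
Reading off the reduced rows gives x_1 = 2, x_2 = 8/3, x_3 = 2, x_4 = 5/2.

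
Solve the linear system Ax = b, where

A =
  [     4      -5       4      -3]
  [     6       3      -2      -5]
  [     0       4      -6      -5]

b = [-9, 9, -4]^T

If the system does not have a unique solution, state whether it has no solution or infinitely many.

infinitely many solutions

Row-reduce:
R1 ← R1 / (4).
R2 ← R2 − 6·R1.
R2 ← R2 / (21/2).
R1 ← R1 + 5/4·R2.
R3 ← R3 − 4·R2.
R3 ← R3 / (-62/21).
R1 ← R1 − 1/21·R3.
R2 ← R2 + 16/21·R3.
Rank is 3 with 4 unknowns, leaving x_4 free.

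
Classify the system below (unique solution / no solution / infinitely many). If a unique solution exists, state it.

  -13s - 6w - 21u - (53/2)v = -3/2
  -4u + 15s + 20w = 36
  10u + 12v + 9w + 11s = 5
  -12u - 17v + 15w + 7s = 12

infinitely many solutions

Row-reduce:
R1 ← R1 / (-21).
R2 ← R2 + 4·R1.
R3 ← R3 − 10·R1.
R4 ← R4 + 12·R1.
R2 ← R2 / (106/21).
R1 ← R1 − 53/42·R2.
R3 ← R3 + 13/21·R2.
R4 ← R4 + 13/7·R2.
R3 ← R3 / (463/53).
R1 ← R1 + 5·R3.
R2 ← R2 − 222/53·R3.
R4 ← R4 − 1389/53·R3.
Rank is 3 with 4 unknowns, leaving s free.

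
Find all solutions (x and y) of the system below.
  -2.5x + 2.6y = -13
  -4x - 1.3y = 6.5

x = 0, y = -5

Row-reduce the augmented matrix:
R1 ← R1 / (-5/2).
R2 ← R2 + 4·R1.
R2 ← R2 / (-273/50).
R1 ← R1 + 26/25·R2.
Reading off the reduced rows gives x = 0, y = -5.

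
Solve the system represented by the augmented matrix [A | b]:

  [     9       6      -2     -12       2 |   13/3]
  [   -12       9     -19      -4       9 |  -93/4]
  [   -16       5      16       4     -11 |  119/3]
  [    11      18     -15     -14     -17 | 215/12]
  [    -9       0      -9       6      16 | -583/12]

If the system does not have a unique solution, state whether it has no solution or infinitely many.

Row-reduce the augmented matrix:
R1 ← R1 / (9).
R2 ← R2 + 12·R1.
R3 ← R3 + 16·R1.
R4 ← R4 − 11·R1.
R5 ← R5 + 9·R1.
R2 ← R2 / (17).
R1 ← R1 − 2/3·R2.
R3 ← R3 − 47/3·R2.
R4 ← R4 − 32/3·R2.
R5 ← R5 − 6·R2.
R3 ← R3 / (551/17).
R1 ← R1 − 32/51·R3.
R2 ← R2 + 65/51·R3.
R4 ← R4 − 53/51·R3.
R5 ← R5 + 57/17·R3.
R4 ← R4 / (65362/4959).
R1 ← R1 + 2828/4959·R4.
R2 ← R2 + 5620/4959·R4.
R3 ← R3 − 56/1653·R4.
R5 ← R5 − 34/29·R4.
R5 ← R5 / (42571/2971).
R1 ← R1 + 3018/2971·R5.
R2 ← R2 + 6775/2971·R5.
R3 ← R3 + 1468/2971·R5.
R4 ← R4 + 11803/5942·R5.
Reading off the reduced rows gives x_1 = -3/2, x_2 = -2, x_3 = 3/4, x_4 = -3, x_5 = -7/3.

x_1 = -3/2, x_2 = -2, x_3 = 3/4, x_4 = -3, x_5 = -7/3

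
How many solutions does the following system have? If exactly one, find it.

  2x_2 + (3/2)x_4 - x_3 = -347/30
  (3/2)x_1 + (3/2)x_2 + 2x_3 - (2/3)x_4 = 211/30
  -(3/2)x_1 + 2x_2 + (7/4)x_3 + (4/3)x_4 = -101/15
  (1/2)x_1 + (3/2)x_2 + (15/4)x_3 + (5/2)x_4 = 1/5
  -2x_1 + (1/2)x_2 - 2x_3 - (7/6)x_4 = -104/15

x_1 = 2, x_2 = -11/5, x_3 = 8/3, x_4 = -3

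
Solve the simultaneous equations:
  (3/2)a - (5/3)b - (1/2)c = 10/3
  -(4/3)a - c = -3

infinitely many solutions

Row-reduce:
R1 ← R1 / (3/2).
R2 ← R2 + 4/3·R1.
R2 ← R2 / (-40/27).
R1 ← R1 + 10/9·R2.
Rank is 2 with 3 unknowns, leaving c free.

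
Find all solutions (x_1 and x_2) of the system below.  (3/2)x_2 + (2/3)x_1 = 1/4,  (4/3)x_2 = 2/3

Row-reduce the augmented matrix:
R1 ← R1 / (2/3).
R2 ← R2 / (4/3).
R1 ← R1 − 9/4·R2.
Reading off the reduced rows gives x_1 = -3/4, x_2 = 1/2.

x_1 = -3/4, x_2 = 1/2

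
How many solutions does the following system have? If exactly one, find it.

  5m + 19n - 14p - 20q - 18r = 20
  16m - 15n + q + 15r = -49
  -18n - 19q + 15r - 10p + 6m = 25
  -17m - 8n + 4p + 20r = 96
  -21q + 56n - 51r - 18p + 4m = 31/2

no solution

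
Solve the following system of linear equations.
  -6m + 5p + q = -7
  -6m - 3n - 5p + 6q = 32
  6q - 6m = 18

infinitely many solutions

Row-reduce:
R1 ← R1 / (-6).
R2 ← R2 + 6·R1.
R3 ← R3 + 6·R1.
R2 ← R2 / (-3).
R3 ← R3 / (-5).
R1 ← R1 + 5/6·R3.
R2 ← R2 − 10/3·R3.
Rank is 3 with 4 unknowns, leaving q free.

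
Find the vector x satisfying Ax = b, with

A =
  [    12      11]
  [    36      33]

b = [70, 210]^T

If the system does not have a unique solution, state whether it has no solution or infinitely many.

Row-reduce:
R1 ← R1 / (12).
R2 ← R2 − 36·R1.
Rank is 1 with 2 unknowns, leaving x_2 free.

infinitely many solutions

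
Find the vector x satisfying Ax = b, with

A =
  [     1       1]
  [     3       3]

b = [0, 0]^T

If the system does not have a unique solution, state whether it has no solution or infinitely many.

infinitely many solutions

Row-reduce:
R2 ← R2 − 3·R1.
Rank is 1 with 2 unknowns, leaving x_2 free.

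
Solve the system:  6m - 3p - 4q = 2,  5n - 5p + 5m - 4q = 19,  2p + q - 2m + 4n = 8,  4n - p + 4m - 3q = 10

Row-reduce:
R1 ← R1 / (6).
R2 ← R2 − 5·R1.
R3 ← R3 + 2·R1.
R4 ← R4 − 4·R1.
R2 ← R2 / (5).
R3 ← R3 − 4·R2.
R4 ← R4 − 4·R2.
R3 ← R3 / (3).
R1 ← R1 + 1/2·R3.
R2 ← R2 + 1/2·R3.
R4 ← R4 − 3·R3.
Rank is 3 with 4 unknowns, leaving q free.

infinitely many solutions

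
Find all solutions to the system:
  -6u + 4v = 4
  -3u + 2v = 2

Row-reduce:
R1 ← R1 / (-6).
R2 ← R2 + 3·R1.
Rank is 1 with 2 unknowns, leaving v free.

infinitely many solutions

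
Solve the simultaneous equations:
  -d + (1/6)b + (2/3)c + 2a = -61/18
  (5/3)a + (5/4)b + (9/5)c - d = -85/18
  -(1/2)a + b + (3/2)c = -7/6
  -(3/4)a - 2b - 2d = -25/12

a = -1/3, b = -4/3, c = 0, d = 5/2

Row-reduce the augmented matrix:
R1 ← R1 / (2).
R2 ← R2 − 5/3·R1.
R3 ← R3 + 1/2·R1.
R4 ← R4 + 3/4·R1.
R2 ← R2 / (10/9).
R1 ← R1 − 1/12·R2.
R3 ← R3 − 25/24·R2.
R4 ← R4 + 31/16·R2.
R3 ← R3 / (1/2).
R1 ← R1 − 6/25·R3.
R2 ← R2 − 28/25·R3.
R4 ← R4 − 121/50·R3.
R4 ← R4 / (-3539/1600).
R1 ← R1 + 177/400·R4.
R2 ← R2 − 3/50·R4.
R3 ← R3 + 3/16·R4.
Reading off the reduced rows gives a = -1/3, b = -4/3, c = 0, d = 5/2.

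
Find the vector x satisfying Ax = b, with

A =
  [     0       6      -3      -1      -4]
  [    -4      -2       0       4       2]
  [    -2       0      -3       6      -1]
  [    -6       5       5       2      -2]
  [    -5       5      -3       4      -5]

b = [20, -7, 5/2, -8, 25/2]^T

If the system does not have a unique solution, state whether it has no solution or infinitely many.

x_1 = 0, x_2 = 2, x_3 = -3, x_4 = -1, x_5 = 1/2

Row-reduce the augmented matrix:
Swap R1 and R2.
R1 ← R1 / (-4).
R3 ← R3 + 2·R1.
R4 ← R4 + 6·R1.
R5 ← R5 + 5·R1.
R2 ← R2 / (6).
R1 ← R1 − 1/2·R2.
R3 ← R3 − 1·R2.
R4 ← R4 − 8·R2.
R5 ← R5 − 15/2·R2.
R3 ← R3 / (-5/2).
R1 ← R1 − 1/4·R3.
R2 ← R2 + 1/2·R3.
R4 ← R4 − 9·R3.
R5 ← R5 − 3/4·R3.
R4 ← R4 / (37/3).
R1 ← R1 + 1/2·R4.
R2 ← R2 + 1·R4.
R3 ← R3 + 5/3·R4.
R5 ← R5 − 3/2·R4.
R5 ← R5 / (-436/185).
R1 ← R1 + 89/185·R5.
R2 ← R2 + 141/185·R5.
R3 ← R3 + 13/185·R5.
R4 ← R4 + 67/185·R5.
Reading off the reduced rows gives x_1 = 0, x_2 = 2, x_3 = -3, x_4 = -1, x_5 = 1/2.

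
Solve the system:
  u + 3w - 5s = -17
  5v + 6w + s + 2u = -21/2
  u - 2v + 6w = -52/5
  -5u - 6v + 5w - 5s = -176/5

Row-reduce the augmented matrix:
R2 ← R2 − 2·R1.
R3 ← R3 − 1·R1.
R4 ← R4 + 5·R1.
R2 ← R2 / (5).
R3 ← R3 + 2·R2.
R4 ← R4 + 6·R2.
R3 ← R3 / (3).
R1 ← R1 − 3·R3.
R4 ← R4 − 20·R3.
R4 ← R4 / (-1192/15).
R1 ← R1 + 72/5·R4.
R2 ← R2 − 11/5·R4.
R3 ← R3 − 47/15·R4.
Reading off the reduced rows gives u = 3, v = -4/5, w = -5/2, s = 5/2.

u = 3, v = -4/5, w = -5/2, s = 5/2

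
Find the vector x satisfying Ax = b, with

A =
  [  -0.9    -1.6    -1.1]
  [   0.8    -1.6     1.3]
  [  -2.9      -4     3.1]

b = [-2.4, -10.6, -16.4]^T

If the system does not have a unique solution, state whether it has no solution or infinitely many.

Row-reduce the augmented matrix:
R1 ← R1 / (-9/10).
R2 ← R2 − 4/5·R1.
R3 ← R3 + 29/10·R1.
R2 ← R2 / (-136/45).
R1 ← R1 − 16/9·R2.
R3 ← R3 − 52/45·R2.
R3 ← R3 / (2301/340).
R1 ← R1 − 24/17·R3.
R2 ← R2 + 29/272·R3.
Reading off the reduced rows gives x_1 = -2, x_2 = 4, x_3 = -2.

x_1 = -2, x_2 = 4, x_3 = -2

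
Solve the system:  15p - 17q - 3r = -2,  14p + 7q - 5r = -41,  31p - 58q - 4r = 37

Row-reduce:
R1 ← R1 / (15).
R2 ← R2 − 14·R1.
R3 ← R3 − 31·R1.
R2 ← R2 / (343/15).
R1 ← R1 + 17/15·R2.
R3 ← R3 + 343/15·R2.
Row 3 reduces to 0 = 2, a contradiction. The system is inconsistent.

no solution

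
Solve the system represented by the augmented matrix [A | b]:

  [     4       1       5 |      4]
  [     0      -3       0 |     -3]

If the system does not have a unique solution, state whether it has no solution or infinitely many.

Row-reduce:
R1 ← R1 / (4).
R2 ← R2 / (-3).
R1 ← R1 − 1/4·R2.
Rank is 2 with 3 unknowns, leaving x_3 free.

infinitely many solutions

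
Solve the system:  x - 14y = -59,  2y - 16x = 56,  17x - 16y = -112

no solution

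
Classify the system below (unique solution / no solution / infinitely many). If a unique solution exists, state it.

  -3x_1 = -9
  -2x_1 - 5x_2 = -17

Row-reduce the augmented matrix:
R1 ← R1 / (-3).
R2 ← R2 + 2·R1.
R2 ← R2 / (-5).
Reading off the reduced rows gives x_1 = 3, x_2 = 11/5.

x_1 = 3, x_2 = 11/5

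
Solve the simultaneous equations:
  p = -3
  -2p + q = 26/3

p = -3, q = 8/3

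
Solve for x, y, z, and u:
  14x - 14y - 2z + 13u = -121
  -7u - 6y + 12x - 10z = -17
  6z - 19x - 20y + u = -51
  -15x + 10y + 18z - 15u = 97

Row-reduce the augmented matrix:
R1 ← R1 / (14).
R2 ← R2 − 12·R1.
R3 ← R3 + 19·R1.
R4 ← R4 + 15·R1.
R2 ← R2 / (6).
R1 ← R1 + 1·R2.
R3 ← R3 + 39·R2.
R4 ← R4 + 5·R2.
R3 ← R3 / (-354/7).
R1 ← R1 + 32/21·R3.
R2 ← R2 + 29/21·R3.
R4 ← R4 − 188/21·R3.
R4 ← R4 / (-17930/531).
R1 ← R1 − 476/531·R4.
R2 ← R2 + 166/531·R4.
R3 ← R3 − 695/354·R4.
Reading off the reduced rows gives x = -2, y = 4, z = -1, u = -3.

x = -2, y = 4, z = -1, u = -3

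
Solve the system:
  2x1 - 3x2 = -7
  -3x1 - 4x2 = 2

x1 = -2, x2 = 1

Row-reduce the augmented matrix:
R1 ← R1 / (2).
R2 ← R2 + 3·R1.
R2 ← R2 / (-17/2).
R1 ← R1 + 3/2·R2.
Reading off the reduced rows gives x1 = -2, x2 = 1.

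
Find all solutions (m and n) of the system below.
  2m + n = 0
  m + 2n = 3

m = -1, n = 2

From equation 1: n = 0 − 2·m.
Substitute into equation 2 and solve: m = -1.
Then n = 2.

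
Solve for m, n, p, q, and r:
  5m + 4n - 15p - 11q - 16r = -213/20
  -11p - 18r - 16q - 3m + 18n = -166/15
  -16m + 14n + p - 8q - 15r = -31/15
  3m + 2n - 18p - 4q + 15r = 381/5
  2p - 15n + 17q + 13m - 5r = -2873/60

Row-reduce the augmented matrix:
R1 ← R1 / (5).
R2 ← R2 + 3·R1.
R3 ← R3 + 16·R1.
R4 ← R4 − 3·R1.
R5 ← R5 − 13·R1.
R2 ← R2 / (102/5).
R1 ← R1 − 4/5·R2.
R3 ← R3 − 134/5·R2.
R4 ← R4 + 2/5·R2.
R5 ← R5 + 127/5·R2.
R3 ← R3 / (-1057/51).
R1 ← R1 + 113/51·R3.
R2 ← R2 + 50/51·R3.
R4 ← R4 + 479/51·R3.
R5 ← R5 − 821/51·R3.
R4 ← R4 / (8751/1057).
R1 ← R1 − 138/1057·R4.
R2 ← R2 + 991/2114·R4.
R3 ← R3 − 689/1057·R4.
R5 ← R5 − 14729/2114·R4.
R5 ← R5 / (-461059/8751).
R1 ← R1 − 1429/2917·R5.
R2 ← R2 − 19199/8751·R5.
R3 ← R3 + 13283/8751·R5.
R4 ← R4 − 39772/8751·R5.
Reading off the reduced rows gives m = -13/5, n = -1/2, p = -8/3, q = -1/4, r = 12/5.

m = -13/5, n = -1/2, p = -8/3, q = -1/4, r = 12/5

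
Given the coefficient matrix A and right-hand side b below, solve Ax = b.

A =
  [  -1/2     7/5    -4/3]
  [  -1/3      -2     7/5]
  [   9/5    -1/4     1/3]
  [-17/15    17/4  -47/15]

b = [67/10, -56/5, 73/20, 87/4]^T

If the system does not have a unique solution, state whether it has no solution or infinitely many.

no solution

Row-reduce:
R1 ← R1 / (-1/2).
R2 ← R2 + 1/3·R1.
R3 ← R3 − 9/5·R1.
R4 ← R4 + 17/15·R1.
R2 ← R2 / (-44/15).
R1 ← R1 + 14/5·R2.
R3 ← R3 − 479/100·R2.
R4 ← R4 − 323/300·R2.
R3 ← R3 / (-9623/13200).
R1 ← R1 − 53/110·R3.
R2 ← R2 + 103/132·R3.
R4 ← R4 − 9623/13200·R3.
Row 4 reduces to 0 = 3, a contradiction. The system is inconsistent.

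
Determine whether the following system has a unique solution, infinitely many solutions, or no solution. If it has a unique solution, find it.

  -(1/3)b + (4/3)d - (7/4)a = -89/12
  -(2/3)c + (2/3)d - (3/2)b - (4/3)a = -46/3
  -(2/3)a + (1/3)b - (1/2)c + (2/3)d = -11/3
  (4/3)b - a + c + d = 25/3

a = 5, b = 4, c = 6, d = 2

Row-reduce the augmented matrix:
R1 ← R1 / (-7/4).
R2 ← R2 + 4/3·R1.
R3 ← R3 + 2/3·R1.
R4 ← R4 + 1·R1.
R2 ← R2 / (-157/126).
R1 ← R1 − 4/21·R2.
R3 ← R3 − 29/63·R2.
R4 ← R4 − 32/21·R2.
R3 ← R3 / (-703/942).
R1 ← R1 + 16/157·R3.
R2 ← R2 − 84/157·R3.
R4 ← R4 − 29/157·R3.
R4 ← R4 / (-383/2109).
R1 ← R1 + 576/703·R4.
R2 ← R2 − 212/703·R4.
R3 ← R3 + 28/703·R4.
Reading off the reduced rows gives a = 5, b = 4, c = 6, d = 2.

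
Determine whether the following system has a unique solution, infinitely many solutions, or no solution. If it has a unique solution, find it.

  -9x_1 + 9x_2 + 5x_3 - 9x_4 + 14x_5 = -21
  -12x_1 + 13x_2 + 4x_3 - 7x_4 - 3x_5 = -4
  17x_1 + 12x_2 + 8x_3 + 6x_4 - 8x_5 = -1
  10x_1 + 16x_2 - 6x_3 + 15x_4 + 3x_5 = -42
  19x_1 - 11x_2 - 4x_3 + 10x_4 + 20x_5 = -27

Row-reduce the augmented matrix:
R1 ← R1 / (-9).
R2 ← R2 + 12·R1.
R3 ← R3 − 17·R1.
R4 ← R4 − 10·R1.
R5 ← R5 − 19·R1.
R1 ← R1 + 1·R2.
R3 ← R3 − 29·R2.
R4 ← R4 − 26·R2.
R5 ← R5 − 8·R2.
R3 ← R3 / (853/9).
R1 ← R1 + 29/9·R3.
R2 ← R2 + 8/3·R3.
R4 ← R4 − 620/9·R3.
R5 ← R5 − 251/9·R3.
R4 ← R4 / (-9905/853).
R1 ← R1 − 594/853·R4.
R2 ← R2 − 521/853·R4.
R3 ← R3 + 1404/853·R4.
R5 ← R5 + 2641/853·R4.
R5 ← R5 / (27402/9905).
R1 ← R1 − 54182/9905·R5.
R2 ← R2 − 23878/9905·R5.
R3 ← R3 + 89347/9905·R5.
R4 ← R4 + 95349/9905·R5.
Reading off the reduced rows gives x_1 = 3, x_2 = 0, x_3 = -4, x_4 = -6, x_5 = -2.

x_1 = 3, x_2 = 0, x_3 = -4, x_4 = -6, x_5 = -2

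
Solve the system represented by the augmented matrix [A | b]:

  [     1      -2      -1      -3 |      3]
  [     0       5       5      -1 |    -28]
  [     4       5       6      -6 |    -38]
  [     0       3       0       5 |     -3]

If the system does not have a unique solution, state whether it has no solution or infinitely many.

x_1 = 1, x_2 = -6, x_3 = 1, x_4 = 3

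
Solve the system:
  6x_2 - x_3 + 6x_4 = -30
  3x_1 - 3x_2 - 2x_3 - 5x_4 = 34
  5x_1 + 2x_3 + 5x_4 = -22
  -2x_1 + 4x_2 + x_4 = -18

Row-reduce the augmented matrix:
Swap R1 and R2.
R1 ← R1 / (3).
R3 ← R3 − 5·R1.
R4 ← R4 + 2·R1.
R2 ← R2 / (6).
R1 ← R1 + 1·R2.
R3 ← R3 − 5·R2.
R4 ← R4 − 2·R2.
R3 ← R3 / (37/6).
R1 ← R1 + 5/6·R3.
R2 ← R2 + 1/6·R3.
R4 ← R4 + 1·R3.
R4 ← R4 / (-331/111).
R1 ← R1 − 17/37·R4.
R2 ← R2 − 136/111·R4.
R3 ← R3 − 50/37·R4.
Reading off the reduced rows gives x_1 = 0, x_2 = -4, x_3 = -6, x_4 = -2.

x_1 = 0, x_2 = -4, x_3 = -6, x_4 = -2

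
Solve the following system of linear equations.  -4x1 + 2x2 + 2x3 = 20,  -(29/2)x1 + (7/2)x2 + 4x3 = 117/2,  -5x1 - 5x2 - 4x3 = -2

no solution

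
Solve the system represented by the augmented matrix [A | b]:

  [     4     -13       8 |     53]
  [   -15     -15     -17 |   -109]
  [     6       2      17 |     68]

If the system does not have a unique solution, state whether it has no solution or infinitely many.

x_1 = 6, x_2 = -1, x_3 = 2

Row-reduce the augmented matrix:
R1 ← R1 / (4).
R2 ← R2 + 15·R1.
R3 ← R3 − 6·R1.
R2 ← R2 / (-255/4).
R1 ← R1 + 13/4·R2.
R3 ← R3 − 43/2·R2.
R3 ← R3 / (2393/255).
R1 ← R1 − 341/255·R3.
R2 ← R2 + 52/255·R3.
Reading off the reduced rows gives x_1 = 6, x_2 = -1, x_3 = 2.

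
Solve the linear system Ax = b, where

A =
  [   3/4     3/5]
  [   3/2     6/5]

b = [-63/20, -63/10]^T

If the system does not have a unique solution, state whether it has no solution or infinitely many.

infinitely many solutions

Row-reduce:
R1 ← R1 / (3/4).
R2 ← R2 − 3/2·R1.
Rank is 1 with 2 unknowns, leaving x_2 free.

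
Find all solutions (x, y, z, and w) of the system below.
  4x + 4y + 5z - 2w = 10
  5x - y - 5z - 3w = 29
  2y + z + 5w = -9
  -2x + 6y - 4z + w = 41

Row-reduce the augmented matrix:
R1 ← R1 / (4).
R2 ← R2 − 5·R1.
R4 ← R4 + 2·R1.
R2 ← R2 / (-6).
R1 ← R1 − 1·R2.
R3 ← R3 − 2·R2.
R4 ← R4 − 8·R2.
R3 ← R3 / (-11/4).
R1 ← R1 + 5/8·R3.
R2 ← R2 − 15/8·R3.
R4 ← R4 + 33/2·R3.
R4 ← R4 / (-89/3).
R1 ← R1 + 37/22·R4.
R2 ← R2 − 223/66·R4.
R3 ← R3 + 58/33·R4.
Reading off the reduced rows gives x = 1, y = 5, z = -4, w = -3.

x = 1, y = 5, z = -4, w = -3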